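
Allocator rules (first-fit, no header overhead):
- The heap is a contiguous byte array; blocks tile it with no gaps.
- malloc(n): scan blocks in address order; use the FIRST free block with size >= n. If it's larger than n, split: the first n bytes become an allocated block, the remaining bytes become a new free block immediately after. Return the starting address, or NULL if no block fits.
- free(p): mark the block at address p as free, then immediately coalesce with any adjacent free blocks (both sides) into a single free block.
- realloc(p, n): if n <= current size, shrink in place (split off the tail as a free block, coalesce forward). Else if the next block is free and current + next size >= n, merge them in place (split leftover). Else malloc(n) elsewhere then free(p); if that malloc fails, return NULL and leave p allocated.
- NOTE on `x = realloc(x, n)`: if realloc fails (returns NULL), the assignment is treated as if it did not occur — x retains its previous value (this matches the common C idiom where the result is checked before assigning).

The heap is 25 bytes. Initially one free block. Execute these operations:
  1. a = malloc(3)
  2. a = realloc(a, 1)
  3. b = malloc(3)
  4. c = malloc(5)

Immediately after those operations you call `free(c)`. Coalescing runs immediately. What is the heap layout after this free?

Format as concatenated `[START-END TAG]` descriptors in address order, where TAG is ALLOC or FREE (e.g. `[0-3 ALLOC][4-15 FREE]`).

Op 1: a = malloc(3) -> a = 0; heap: [0-2 ALLOC][3-24 FREE]
Op 2: a = realloc(a, 1) -> a = 0; heap: [0-0 ALLOC][1-24 FREE]
Op 3: b = malloc(3) -> b = 1; heap: [0-0 ALLOC][1-3 ALLOC][4-24 FREE]
Op 4: c = malloc(5) -> c = 4; heap: [0-0 ALLOC][1-3 ALLOC][4-8 ALLOC][9-24 FREE]
free(c): c = 4 -> block [4-8 ALLOC]; mark free, coalesce with adjacent free neighbors -> [0-0 ALLOC][1-3 ALLOC][4-24 FREE]

Answer: [0-0 ALLOC][1-3 ALLOC][4-24 FREE]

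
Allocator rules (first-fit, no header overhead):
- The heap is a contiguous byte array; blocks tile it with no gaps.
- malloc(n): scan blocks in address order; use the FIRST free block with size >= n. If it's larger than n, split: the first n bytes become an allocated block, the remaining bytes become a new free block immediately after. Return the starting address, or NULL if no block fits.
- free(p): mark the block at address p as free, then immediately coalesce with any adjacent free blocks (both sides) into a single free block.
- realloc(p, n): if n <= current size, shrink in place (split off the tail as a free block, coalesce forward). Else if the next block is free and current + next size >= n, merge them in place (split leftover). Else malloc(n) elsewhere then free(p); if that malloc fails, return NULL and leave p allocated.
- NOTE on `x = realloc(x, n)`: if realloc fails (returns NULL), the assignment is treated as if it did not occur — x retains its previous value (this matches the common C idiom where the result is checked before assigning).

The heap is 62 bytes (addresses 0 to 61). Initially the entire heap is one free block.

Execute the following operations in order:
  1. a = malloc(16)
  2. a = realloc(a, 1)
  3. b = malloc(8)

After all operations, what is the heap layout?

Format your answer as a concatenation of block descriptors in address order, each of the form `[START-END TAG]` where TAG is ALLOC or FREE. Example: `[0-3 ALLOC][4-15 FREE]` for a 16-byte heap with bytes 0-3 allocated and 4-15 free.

Answer: [0-0 ALLOC][1-8 ALLOC][9-61 FREE]

Derivation:
Op 1: a = malloc(16) -> a = 0; heap: [0-15 ALLOC][16-61 FREE]
Op 2: a = realloc(a, 1) -> a = 0; heap: [0-0 ALLOC][1-61 FREE]
Op 3: b = malloc(8) -> b = 1; heap: [0-0 ALLOC][1-8 ALLOC][9-61 FREE]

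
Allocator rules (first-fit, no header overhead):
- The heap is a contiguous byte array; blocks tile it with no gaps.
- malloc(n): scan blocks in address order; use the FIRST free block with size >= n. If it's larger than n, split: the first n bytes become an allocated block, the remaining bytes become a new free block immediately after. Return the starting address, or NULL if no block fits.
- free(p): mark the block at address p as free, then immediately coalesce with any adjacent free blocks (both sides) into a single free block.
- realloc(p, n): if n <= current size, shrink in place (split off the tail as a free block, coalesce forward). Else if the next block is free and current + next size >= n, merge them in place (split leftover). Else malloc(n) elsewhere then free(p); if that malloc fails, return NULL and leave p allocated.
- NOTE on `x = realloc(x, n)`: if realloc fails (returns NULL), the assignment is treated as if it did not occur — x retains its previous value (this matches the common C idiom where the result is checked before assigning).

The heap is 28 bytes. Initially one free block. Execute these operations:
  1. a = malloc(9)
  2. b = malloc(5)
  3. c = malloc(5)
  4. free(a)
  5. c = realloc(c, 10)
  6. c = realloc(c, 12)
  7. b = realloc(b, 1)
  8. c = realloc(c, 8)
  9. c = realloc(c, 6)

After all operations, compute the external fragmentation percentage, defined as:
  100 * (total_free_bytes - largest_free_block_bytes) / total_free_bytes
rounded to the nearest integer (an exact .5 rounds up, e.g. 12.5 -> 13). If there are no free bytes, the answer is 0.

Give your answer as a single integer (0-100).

Op 1: a = malloc(9) -> a = 0; heap: [0-8 ALLOC][9-27 FREE]
Op 2: b = malloc(5) -> b = 9; heap: [0-8 ALLOC][9-13 ALLOC][14-27 FREE]
Op 3: c = malloc(5) -> c = 14; heap: [0-8 ALLOC][9-13 ALLOC][14-18 ALLOC][19-27 FREE]
Op 4: free(a) -> (freed a); heap: [0-8 FREE][9-13 ALLOC][14-18 ALLOC][19-27 FREE]
Op 5: c = realloc(c, 10) -> c = 14; heap: [0-8 FREE][9-13 ALLOC][14-23 ALLOC][24-27 FREE]
Op 6: c = realloc(c, 12) -> c = 14; heap: [0-8 FREE][9-13 ALLOC][14-25 ALLOC][26-27 FREE]
Op 7: b = realloc(b, 1) -> b = 9; heap: [0-8 FREE][9-9 ALLOC][10-13 FREE][14-25 ALLOC][26-27 FREE]
Op 8: c = realloc(c, 8) -> c = 14; heap: [0-8 FREE][9-9 ALLOC][10-13 FREE][14-21 ALLOC][22-27 FREE]
Op 9: c = realloc(c, 6) -> c = 14; heap: [0-8 FREE][9-9 ALLOC][10-13 FREE][14-19 ALLOC][20-27 FREE]
Free blocks: [9 4 8] total_free=21 largest=9 -> 100*(21-9)/21 = 1200/21 ≈ 57.143 -> rounds to 57

Answer: 57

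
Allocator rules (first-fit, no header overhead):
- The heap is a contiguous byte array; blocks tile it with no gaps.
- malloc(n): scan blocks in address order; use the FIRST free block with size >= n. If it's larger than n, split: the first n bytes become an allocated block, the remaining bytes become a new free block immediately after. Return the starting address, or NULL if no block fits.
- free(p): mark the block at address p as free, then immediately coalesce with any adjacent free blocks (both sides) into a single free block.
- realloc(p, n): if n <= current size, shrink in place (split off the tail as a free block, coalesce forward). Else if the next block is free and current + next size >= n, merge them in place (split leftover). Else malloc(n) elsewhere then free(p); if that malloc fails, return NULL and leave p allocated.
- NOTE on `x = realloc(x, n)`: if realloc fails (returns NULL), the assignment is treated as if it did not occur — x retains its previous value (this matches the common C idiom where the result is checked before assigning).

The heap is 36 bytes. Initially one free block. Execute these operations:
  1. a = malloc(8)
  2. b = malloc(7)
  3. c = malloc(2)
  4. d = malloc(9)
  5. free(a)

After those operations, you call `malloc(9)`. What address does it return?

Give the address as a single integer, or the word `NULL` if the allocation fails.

Answer: 26

Derivation:
Op 1: a = malloc(8) -> a = 0; heap: [0-7 ALLOC][8-35 FREE]
Op 2: b = malloc(7) -> b = 8; heap: [0-7 ALLOC][8-14 ALLOC][15-35 FREE]
Op 3: c = malloc(2) -> c = 15; heap: [0-7 ALLOC][8-14 ALLOC][15-16 ALLOC][17-35 FREE]
Op 4: d = malloc(9) -> d = 17; heap: [0-7 ALLOC][8-14 ALLOC][15-16 ALLOC][17-25 ALLOC][26-35 FREE]
Op 5: free(a) -> (freed a); heap: [0-7 FREE][8-14 ALLOC][15-16 ALLOC][17-25 ALLOC][26-35 FREE]
malloc(9): first-fit scan over [0-7 FREE][8-14 ALLOC][15-16 ALLOC][17-25 ALLOC][26-35 FREE] -> 26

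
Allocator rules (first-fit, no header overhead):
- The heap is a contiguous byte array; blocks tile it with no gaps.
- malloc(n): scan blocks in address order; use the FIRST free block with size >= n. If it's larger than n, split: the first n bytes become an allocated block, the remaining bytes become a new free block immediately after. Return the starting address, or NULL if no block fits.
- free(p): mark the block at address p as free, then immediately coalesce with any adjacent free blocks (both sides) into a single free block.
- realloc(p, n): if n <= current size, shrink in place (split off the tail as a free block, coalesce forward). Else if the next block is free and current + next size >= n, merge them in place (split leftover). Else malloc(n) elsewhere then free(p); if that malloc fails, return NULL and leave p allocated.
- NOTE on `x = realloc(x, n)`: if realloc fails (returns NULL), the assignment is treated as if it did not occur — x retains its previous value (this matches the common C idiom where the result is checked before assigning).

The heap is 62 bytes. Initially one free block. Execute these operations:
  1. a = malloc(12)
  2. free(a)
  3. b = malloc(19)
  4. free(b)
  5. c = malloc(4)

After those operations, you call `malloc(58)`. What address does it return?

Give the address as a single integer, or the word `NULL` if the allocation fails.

Op 1: a = malloc(12) -> a = 0; heap: [0-11 ALLOC][12-61 FREE]
Op 2: free(a) -> (freed a); heap: [0-61 FREE]
Op 3: b = malloc(19) -> b = 0; heap: [0-18 ALLOC][19-61 FREE]
Op 4: free(b) -> (freed b); heap: [0-61 FREE]
Op 5: c = malloc(4) -> c = 0; heap: [0-3 ALLOC][4-61 FREE]
malloc(58): first-fit scan over [0-3 ALLOC][4-61 FREE] -> 4

Answer: 4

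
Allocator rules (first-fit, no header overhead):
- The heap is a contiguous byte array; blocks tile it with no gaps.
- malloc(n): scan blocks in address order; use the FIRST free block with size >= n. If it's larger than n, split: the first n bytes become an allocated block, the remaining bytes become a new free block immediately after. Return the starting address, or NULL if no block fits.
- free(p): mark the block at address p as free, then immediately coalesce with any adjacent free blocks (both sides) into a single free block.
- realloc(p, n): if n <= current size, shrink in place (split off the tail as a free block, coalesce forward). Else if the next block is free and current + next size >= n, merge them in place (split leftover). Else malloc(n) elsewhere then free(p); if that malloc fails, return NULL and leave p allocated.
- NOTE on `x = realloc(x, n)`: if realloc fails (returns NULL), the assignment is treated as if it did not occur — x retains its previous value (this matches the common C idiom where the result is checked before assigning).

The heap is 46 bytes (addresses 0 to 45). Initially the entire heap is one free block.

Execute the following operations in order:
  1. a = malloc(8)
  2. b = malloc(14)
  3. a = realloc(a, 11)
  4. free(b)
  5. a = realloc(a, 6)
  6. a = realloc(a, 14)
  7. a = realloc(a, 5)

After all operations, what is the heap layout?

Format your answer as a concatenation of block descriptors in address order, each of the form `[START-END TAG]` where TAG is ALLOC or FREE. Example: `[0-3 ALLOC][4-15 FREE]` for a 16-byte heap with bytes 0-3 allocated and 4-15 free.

Answer: [0-21 FREE][22-26 ALLOC][27-45 FREE]

Derivation:
Op 1: a = malloc(8) -> a = 0; heap: [0-7 ALLOC][8-45 FREE]
Op 2: b = malloc(14) -> b = 8; heap: [0-7 ALLOC][8-21 ALLOC][22-45 FREE]
Op 3: a = realloc(a, 11) -> a = 22; heap: [0-7 FREE][8-21 ALLOC][22-32 ALLOC][33-45 FREE]
Op 4: free(b) -> (freed b); heap: [0-21 FREE][22-32 ALLOC][33-45 FREE]
Op 5: a = realloc(a, 6) -> a = 22; heap: [0-21 FREE][22-27 ALLOC][28-45 FREE]
Op 6: a = realloc(a, 14) -> a = 22; heap: [0-21 FREE][22-35 ALLOC][36-45 FREE]
Op 7: a = realloc(a, 5) -> a = 22; heap: [0-21 FREE][22-26 ALLOC][27-45 FREE]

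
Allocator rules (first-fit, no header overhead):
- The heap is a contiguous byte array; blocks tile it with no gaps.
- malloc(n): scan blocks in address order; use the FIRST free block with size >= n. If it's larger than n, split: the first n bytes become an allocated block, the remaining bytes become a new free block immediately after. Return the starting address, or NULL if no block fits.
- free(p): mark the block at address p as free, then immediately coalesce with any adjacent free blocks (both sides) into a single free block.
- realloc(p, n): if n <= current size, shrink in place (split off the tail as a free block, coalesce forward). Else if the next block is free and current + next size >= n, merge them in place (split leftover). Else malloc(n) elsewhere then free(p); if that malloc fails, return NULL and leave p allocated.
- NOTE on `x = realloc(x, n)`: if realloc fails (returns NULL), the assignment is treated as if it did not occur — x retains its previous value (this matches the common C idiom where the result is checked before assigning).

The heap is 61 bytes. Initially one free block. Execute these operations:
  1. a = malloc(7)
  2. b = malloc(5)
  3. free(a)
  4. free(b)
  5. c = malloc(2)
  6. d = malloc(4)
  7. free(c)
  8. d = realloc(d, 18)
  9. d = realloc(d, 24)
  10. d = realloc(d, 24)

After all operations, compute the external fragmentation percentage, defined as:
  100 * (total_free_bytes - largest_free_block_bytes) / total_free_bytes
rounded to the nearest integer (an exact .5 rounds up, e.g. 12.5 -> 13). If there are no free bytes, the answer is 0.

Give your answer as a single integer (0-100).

Answer: 5

Derivation:
Op 1: a = malloc(7) -> a = 0; heap: [0-6 ALLOC][7-60 FREE]
Op 2: b = malloc(5) -> b = 7; heap: [0-6 ALLOC][7-11 ALLOC][12-60 FREE]
Op 3: free(a) -> (freed a); heap: [0-6 FREE][7-11 ALLOC][12-60 FREE]
Op 4: free(b) -> (freed b); heap: [0-60 FREE]
Op 5: c = malloc(2) -> c = 0; heap: [0-1 ALLOC][2-60 FREE]
Op 6: d = malloc(4) -> d = 2; heap: [0-1 ALLOC][2-5 ALLOC][6-60 FREE]
Op 7: free(c) -> (freed c); heap: [0-1 FREE][2-5 ALLOC][6-60 FREE]
Op 8: d = realloc(d, 18) -> d = 2; heap: [0-1 FREE][2-19 ALLOC][20-60 FREE]
Op 9: d = realloc(d, 24) -> d = 2; heap: [0-1 FREE][2-25 ALLOC][26-60 FREE]
Op 10: d = realloc(d, 24) -> d = 2; heap: [0-1 FREE][2-25 ALLOC][26-60 FREE]
Free blocks: [2 35] total_free=37 largest=35 -> 100*(37-35)/37 = 200/37 ≈ 5.405 -> rounds to 5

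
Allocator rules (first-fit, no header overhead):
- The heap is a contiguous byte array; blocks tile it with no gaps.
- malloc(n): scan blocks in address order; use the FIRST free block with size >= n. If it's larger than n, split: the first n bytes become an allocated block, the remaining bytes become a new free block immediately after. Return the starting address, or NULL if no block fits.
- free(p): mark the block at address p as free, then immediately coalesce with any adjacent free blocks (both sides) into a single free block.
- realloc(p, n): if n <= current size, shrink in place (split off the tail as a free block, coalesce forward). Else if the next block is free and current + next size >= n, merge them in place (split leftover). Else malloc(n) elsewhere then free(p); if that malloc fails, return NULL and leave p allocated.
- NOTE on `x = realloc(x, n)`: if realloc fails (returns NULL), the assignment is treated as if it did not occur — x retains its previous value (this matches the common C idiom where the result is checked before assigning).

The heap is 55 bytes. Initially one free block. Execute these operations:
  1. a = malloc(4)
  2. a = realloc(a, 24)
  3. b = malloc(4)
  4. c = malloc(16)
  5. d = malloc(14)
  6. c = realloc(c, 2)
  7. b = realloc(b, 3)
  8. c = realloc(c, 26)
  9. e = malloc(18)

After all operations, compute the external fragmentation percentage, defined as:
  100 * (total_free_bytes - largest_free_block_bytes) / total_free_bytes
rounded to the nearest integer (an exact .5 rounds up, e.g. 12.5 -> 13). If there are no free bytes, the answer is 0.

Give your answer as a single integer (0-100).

Op 1: a = malloc(4) -> a = 0; heap: [0-3 ALLOC][4-54 FREE]
Op 2: a = realloc(a, 24) -> a = 0; heap: [0-23 ALLOC][24-54 FREE]
Op 3: b = malloc(4) -> b = 24; heap: [0-23 ALLOC][24-27 ALLOC][28-54 FREE]
Op 4: c = malloc(16) -> c = 28; heap: [0-23 ALLOC][24-27 ALLOC][28-43 ALLOC][44-54 FREE]
Op 5: d = malloc(14) -> d = NULL; heap: [0-23 ALLOC][24-27 ALLOC][28-43 ALLOC][44-54 FREE]
Op 6: c = realloc(c, 2) -> c = 28; heap: [0-23 ALLOC][24-27 ALLOC][28-29 ALLOC][30-54 FREE]
Op 7: b = realloc(b, 3) -> b = 24; heap: [0-23 ALLOC][24-26 ALLOC][27-27 FREE][28-29 ALLOC][30-54 FREE]
Op 8: c = realloc(c, 26) -> c = 28; heap: [0-23 ALLOC][24-26 ALLOC][27-27 FREE][28-53 ALLOC][54-54 FREE]
Op 9: e = malloc(18) -> e = NULL; heap: [0-23 ALLOC][24-26 ALLOC][27-27 FREE][28-53 ALLOC][54-54 FREE]
Free blocks: [1 1] total_free=2 largest=1 -> 100*(2-1)/2 = 100/2 = 50

Answer: 50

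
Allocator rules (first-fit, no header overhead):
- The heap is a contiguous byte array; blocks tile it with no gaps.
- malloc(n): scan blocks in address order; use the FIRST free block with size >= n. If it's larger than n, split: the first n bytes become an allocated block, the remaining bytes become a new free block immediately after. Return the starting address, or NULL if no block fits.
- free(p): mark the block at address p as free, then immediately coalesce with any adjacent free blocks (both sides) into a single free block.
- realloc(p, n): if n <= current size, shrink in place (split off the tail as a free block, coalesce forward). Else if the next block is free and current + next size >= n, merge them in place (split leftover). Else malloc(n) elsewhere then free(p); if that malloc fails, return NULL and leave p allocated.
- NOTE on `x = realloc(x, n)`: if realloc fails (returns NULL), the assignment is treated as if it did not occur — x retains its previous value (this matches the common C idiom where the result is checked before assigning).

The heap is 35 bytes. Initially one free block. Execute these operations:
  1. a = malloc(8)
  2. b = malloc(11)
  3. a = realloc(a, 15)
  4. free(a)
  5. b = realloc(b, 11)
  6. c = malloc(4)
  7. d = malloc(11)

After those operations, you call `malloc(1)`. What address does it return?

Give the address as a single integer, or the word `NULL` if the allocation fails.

Answer: 4

Derivation:
Op 1: a = malloc(8) -> a = 0; heap: [0-7 ALLOC][8-34 FREE]
Op 2: b = malloc(11) -> b = 8; heap: [0-7 ALLOC][8-18 ALLOC][19-34 FREE]
Op 3: a = realloc(a, 15) -> a = 19; heap: [0-7 FREE][8-18 ALLOC][19-33 ALLOC][34-34 FREE]
Op 4: free(a) -> (freed a); heap: [0-7 FREE][8-18 ALLOC][19-34 FREE]
Op 5: b = realloc(b, 11) -> b = 8; heap: [0-7 FREE][8-18 ALLOC][19-34 FREE]
Op 6: c = malloc(4) -> c = 0; heap: [0-3 ALLOC][4-7 FREE][8-18 ALLOC][19-34 FREE]
Op 7: d = malloc(11) -> d = 19; heap: [0-3 ALLOC][4-7 FREE][8-18 ALLOC][19-29 ALLOC][30-34 FREE]
malloc(1): first-fit scan over [0-3 ALLOC][4-7 FREE][8-18 ALLOC][19-29 ALLOC][30-34 FREE] -> 4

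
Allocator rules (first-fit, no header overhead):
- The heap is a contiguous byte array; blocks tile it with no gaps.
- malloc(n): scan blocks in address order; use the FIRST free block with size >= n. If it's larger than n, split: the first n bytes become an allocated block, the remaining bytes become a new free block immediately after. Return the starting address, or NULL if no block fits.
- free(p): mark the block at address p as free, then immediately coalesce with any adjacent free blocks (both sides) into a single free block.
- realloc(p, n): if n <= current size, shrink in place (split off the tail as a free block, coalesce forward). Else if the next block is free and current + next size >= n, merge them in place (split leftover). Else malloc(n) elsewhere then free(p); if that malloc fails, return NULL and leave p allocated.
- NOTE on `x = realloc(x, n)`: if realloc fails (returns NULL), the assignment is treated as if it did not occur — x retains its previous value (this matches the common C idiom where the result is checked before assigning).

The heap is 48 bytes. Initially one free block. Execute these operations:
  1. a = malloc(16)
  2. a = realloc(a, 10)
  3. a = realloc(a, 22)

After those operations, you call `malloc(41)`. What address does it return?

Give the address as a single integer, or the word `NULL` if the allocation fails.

Answer: NULL

Derivation:
Op 1: a = malloc(16) -> a = 0; heap: [0-15 ALLOC][16-47 FREE]
Op 2: a = realloc(a, 10) -> a = 0; heap: [0-9 ALLOC][10-47 FREE]
Op 3: a = realloc(a, 22) -> a = 0; heap: [0-21 ALLOC][22-47 FREE]
malloc(41): first-fit scan over [0-21 ALLOC][22-47 FREE] -> NULL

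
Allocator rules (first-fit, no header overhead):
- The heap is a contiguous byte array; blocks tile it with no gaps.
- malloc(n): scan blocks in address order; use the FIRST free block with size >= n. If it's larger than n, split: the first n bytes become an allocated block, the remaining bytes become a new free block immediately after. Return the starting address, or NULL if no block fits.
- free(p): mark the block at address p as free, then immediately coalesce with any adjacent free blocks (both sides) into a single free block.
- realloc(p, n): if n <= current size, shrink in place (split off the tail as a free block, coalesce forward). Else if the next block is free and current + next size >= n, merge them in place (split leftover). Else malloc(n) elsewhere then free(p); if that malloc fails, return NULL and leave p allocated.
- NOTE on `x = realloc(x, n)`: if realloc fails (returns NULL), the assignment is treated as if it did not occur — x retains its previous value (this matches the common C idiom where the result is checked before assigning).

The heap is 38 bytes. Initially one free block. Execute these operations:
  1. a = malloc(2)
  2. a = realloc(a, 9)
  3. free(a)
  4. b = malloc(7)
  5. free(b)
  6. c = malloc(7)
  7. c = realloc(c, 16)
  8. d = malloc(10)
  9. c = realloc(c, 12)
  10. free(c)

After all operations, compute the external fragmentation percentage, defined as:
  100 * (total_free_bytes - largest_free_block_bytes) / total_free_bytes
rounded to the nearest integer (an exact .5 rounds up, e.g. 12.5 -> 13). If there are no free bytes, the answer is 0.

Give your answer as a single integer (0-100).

Answer: 43

Derivation:
Op 1: a = malloc(2) -> a = 0; heap: [0-1 ALLOC][2-37 FREE]
Op 2: a = realloc(a, 9) -> a = 0; heap: [0-8 ALLOC][9-37 FREE]
Op 3: free(a) -> (freed a); heap: [0-37 FREE]
Op 4: b = malloc(7) -> b = 0; heap: [0-6 ALLOC][7-37 FREE]
Op 5: free(b) -> (freed b); heap: [0-37 FREE]
Op 6: c = malloc(7) -> c = 0; heap: [0-6 ALLOC][7-37 FREE]
Op 7: c = realloc(c, 16) -> c = 0; heap: [0-15 ALLOC][16-37 FREE]
Op 8: d = malloc(10) -> d = 16; heap: [0-15 ALLOC][16-25 ALLOC][26-37 FREE]
Op 9: c = realloc(c, 12) -> c = 0; heap: [0-11 ALLOC][12-15 FREE][16-25 ALLOC][26-37 FREE]
Op 10: free(c) -> (freed c); heap: [0-15 FREE][16-25 ALLOC][26-37 FREE]
Free blocks: [16 12] total_free=28 largest=16 -> 100*(28-16)/28 = 1200/28 ≈ 42.857 -> rounds to 43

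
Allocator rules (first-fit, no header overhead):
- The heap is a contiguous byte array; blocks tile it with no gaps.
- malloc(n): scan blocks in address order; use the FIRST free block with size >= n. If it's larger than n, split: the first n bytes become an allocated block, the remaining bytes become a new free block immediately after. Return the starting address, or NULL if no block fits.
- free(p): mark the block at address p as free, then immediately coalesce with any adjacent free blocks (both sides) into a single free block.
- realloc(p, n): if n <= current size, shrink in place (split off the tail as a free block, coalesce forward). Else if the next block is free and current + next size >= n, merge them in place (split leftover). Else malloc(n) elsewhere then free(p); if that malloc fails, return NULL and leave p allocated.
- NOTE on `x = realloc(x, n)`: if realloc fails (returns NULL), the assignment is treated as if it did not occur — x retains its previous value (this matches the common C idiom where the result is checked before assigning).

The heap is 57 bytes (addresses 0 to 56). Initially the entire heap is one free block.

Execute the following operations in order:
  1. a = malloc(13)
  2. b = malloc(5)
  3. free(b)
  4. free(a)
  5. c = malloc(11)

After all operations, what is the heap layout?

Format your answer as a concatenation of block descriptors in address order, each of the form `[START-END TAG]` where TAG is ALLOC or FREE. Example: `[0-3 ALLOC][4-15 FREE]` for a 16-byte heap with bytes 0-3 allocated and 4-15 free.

Answer: [0-10 ALLOC][11-56 FREE]

Derivation:
Op 1: a = malloc(13) -> a = 0; heap: [0-12 ALLOC][13-56 FREE]
Op 2: b = malloc(5) -> b = 13; heap: [0-12 ALLOC][13-17 ALLOC][18-56 FREE]
Op 3: free(b) -> (freed b); heap: [0-12 ALLOC][13-56 FREE]
Op 4: free(a) -> (freed a); heap: [0-56 FREE]
Op 5: c = malloc(11) -> c = 0; heap: [0-10 ALLOC][11-56 FREE]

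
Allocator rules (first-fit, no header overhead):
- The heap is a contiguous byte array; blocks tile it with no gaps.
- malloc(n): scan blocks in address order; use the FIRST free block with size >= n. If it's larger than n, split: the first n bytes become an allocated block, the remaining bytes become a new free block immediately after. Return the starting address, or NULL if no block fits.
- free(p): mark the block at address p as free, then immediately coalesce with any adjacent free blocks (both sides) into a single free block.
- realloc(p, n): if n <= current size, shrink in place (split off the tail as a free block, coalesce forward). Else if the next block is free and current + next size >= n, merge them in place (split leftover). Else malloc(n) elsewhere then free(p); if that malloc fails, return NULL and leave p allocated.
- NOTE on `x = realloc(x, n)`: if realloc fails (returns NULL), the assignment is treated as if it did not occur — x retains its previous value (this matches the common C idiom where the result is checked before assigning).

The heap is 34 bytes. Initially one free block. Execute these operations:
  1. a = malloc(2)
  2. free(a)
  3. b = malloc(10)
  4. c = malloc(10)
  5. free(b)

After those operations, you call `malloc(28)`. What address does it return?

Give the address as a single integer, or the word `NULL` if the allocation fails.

Answer: NULL

Derivation:
Op 1: a = malloc(2) -> a = 0; heap: [0-1 ALLOC][2-33 FREE]
Op 2: free(a) -> (freed a); heap: [0-33 FREE]
Op 3: b = malloc(10) -> b = 0; heap: [0-9 ALLOC][10-33 FREE]
Op 4: c = malloc(10) -> c = 10; heap: [0-9 ALLOC][10-19 ALLOC][20-33 FREE]
Op 5: free(b) -> (freed b); heap: [0-9 FREE][10-19 ALLOC][20-33 FREE]
malloc(28): first-fit scan over [0-9 FREE][10-19 ALLOC][20-33 FREE] -> NULL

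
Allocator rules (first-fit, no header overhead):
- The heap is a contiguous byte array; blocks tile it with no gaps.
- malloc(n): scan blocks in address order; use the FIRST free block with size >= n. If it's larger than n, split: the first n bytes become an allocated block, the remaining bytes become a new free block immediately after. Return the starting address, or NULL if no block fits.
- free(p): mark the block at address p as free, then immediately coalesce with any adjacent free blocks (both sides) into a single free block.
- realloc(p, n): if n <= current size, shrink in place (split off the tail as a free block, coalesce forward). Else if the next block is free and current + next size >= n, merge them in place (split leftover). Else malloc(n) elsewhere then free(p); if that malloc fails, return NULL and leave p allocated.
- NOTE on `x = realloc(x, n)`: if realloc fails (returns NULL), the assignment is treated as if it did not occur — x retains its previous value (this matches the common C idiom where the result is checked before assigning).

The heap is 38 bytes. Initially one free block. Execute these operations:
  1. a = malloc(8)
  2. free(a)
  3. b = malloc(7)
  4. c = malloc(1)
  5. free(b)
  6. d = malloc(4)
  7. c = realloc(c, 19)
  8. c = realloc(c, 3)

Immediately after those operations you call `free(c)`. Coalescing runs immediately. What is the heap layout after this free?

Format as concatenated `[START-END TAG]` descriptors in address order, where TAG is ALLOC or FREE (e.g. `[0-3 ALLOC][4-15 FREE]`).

Answer: [0-3 ALLOC][4-37 FREE]

Derivation:
Op 1: a = malloc(8) -> a = 0; heap: [0-7 ALLOC][8-37 FREE]
Op 2: free(a) -> (freed a); heap: [0-37 FREE]
Op 3: b = malloc(7) -> b = 0; heap: [0-6 ALLOC][7-37 FREE]
Op 4: c = malloc(1) -> c = 7; heap: [0-6 ALLOC][7-7 ALLOC][8-37 FREE]
Op 5: free(b) -> (freed b); heap: [0-6 FREE][7-7 ALLOC][8-37 FREE]
Op 6: d = malloc(4) -> d = 0; heap: [0-3 ALLOC][4-6 FREE][7-7 ALLOC][8-37 FREE]
Op 7: c = realloc(c, 19) -> c = 7; heap: [0-3 ALLOC][4-6 FREE][7-25 ALLOC][26-37 FREE]
Op 8: c = realloc(c, 3) -> c = 7; heap: [0-3 ALLOC][4-6 FREE][7-9 ALLOC][10-37 FREE]
free(c): c = 7 -> block [7-9 ALLOC]; mark free, coalesce with adjacent free neighbors -> [0-3 ALLOC][4-37 FREE]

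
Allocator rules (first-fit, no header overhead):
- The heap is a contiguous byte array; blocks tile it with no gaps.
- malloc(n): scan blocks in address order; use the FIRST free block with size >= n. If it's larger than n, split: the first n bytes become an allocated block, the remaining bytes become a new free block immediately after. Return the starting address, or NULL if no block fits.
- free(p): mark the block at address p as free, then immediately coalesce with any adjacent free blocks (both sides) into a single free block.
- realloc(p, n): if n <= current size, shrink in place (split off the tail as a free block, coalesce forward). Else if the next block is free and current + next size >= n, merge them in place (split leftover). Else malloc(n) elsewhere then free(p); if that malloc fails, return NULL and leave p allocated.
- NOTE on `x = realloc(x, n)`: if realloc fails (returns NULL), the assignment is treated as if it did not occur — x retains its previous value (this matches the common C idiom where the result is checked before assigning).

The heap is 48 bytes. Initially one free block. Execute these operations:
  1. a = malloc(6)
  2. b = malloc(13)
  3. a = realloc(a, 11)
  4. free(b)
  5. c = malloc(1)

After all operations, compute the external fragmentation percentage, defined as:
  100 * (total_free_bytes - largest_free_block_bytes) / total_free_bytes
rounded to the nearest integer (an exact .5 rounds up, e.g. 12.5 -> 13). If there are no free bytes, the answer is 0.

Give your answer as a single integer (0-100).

Op 1: a = malloc(6) -> a = 0; heap: [0-5 ALLOC][6-47 FREE]
Op 2: b = malloc(13) -> b = 6; heap: [0-5 ALLOC][6-18 ALLOC][19-47 FREE]
Op 3: a = realloc(a, 11) -> a = 19; heap: [0-5 FREE][6-18 ALLOC][19-29 ALLOC][30-47 FREE]
Op 4: free(b) -> (freed b); heap: [0-18 FREE][19-29 ALLOC][30-47 FREE]
Op 5: c = malloc(1) -> c = 0; heap: [0-0 ALLOC][1-18 FREE][19-29 ALLOC][30-47 FREE]
Free blocks: [18 18] total_free=36 largest=18 -> 100*(36-18)/36 = 1800/36 = 50

Answer: 50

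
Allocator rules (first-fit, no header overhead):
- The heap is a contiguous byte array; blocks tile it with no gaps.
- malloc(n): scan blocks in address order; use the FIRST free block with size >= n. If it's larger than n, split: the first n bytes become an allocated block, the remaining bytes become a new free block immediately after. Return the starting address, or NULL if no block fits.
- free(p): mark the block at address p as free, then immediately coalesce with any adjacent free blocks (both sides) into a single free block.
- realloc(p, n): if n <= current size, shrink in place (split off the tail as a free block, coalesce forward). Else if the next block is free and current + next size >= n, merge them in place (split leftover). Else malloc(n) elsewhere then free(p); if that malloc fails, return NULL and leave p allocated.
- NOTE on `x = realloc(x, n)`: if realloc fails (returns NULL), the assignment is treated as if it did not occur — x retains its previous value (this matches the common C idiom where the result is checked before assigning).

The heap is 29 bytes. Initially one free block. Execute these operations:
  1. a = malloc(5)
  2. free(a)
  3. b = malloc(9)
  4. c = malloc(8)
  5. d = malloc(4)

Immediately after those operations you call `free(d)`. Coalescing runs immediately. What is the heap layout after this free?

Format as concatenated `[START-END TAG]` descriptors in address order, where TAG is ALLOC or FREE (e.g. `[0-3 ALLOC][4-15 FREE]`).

Op 1: a = malloc(5) -> a = 0; heap: [0-4 ALLOC][5-28 FREE]
Op 2: free(a) -> (freed a); heap: [0-28 FREE]
Op 3: b = malloc(9) -> b = 0; heap: [0-8 ALLOC][9-28 FREE]
Op 4: c = malloc(8) -> c = 9; heap: [0-8 ALLOC][9-16 ALLOC][17-28 FREE]
Op 5: d = malloc(4) -> d = 17; heap: [0-8 ALLOC][9-16 ALLOC][17-20 ALLOC][21-28 FREE]
free(d): d = 17 -> block [17-20 ALLOC]; mark free, coalesce with adjacent free neighbors -> [0-8 ALLOC][9-16 ALLOC][17-28 FREE]

Answer: [0-8 ALLOC][9-16 ALLOC][17-28 FREE]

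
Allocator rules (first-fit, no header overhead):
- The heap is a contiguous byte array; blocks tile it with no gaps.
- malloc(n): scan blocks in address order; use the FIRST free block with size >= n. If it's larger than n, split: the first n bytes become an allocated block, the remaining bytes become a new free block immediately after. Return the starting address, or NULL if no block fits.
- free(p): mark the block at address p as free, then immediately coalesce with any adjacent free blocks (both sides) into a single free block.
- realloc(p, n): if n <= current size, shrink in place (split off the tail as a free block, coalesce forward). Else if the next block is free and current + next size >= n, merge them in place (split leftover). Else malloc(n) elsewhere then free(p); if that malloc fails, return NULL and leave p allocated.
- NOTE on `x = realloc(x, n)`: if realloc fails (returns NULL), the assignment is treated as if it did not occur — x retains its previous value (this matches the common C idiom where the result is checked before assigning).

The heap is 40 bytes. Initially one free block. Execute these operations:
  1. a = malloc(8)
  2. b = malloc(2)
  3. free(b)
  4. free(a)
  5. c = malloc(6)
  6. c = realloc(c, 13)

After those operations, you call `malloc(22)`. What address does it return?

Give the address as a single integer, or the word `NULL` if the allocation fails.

Answer: 13

Derivation:
Op 1: a = malloc(8) -> a = 0; heap: [0-7 ALLOC][8-39 FREE]
Op 2: b = malloc(2) -> b = 8; heap: [0-7 ALLOC][8-9 ALLOC][10-39 FREE]
Op 3: free(b) -> (freed b); heap: [0-7 ALLOC][8-39 FREE]
Op 4: free(a) -> (freed a); heap: [0-39 FREE]
Op 5: c = malloc(6) -> c = 0; heap: [0-5 ALLOC][6-39 FREE]
Op 6: c = realloc(c, 13) -> c = 0; heap: [0-12 ALLOC][13-39 FREE]
malloc(22): first-fit scan over [0-12 ALLOC][13-39 FREE] -> 13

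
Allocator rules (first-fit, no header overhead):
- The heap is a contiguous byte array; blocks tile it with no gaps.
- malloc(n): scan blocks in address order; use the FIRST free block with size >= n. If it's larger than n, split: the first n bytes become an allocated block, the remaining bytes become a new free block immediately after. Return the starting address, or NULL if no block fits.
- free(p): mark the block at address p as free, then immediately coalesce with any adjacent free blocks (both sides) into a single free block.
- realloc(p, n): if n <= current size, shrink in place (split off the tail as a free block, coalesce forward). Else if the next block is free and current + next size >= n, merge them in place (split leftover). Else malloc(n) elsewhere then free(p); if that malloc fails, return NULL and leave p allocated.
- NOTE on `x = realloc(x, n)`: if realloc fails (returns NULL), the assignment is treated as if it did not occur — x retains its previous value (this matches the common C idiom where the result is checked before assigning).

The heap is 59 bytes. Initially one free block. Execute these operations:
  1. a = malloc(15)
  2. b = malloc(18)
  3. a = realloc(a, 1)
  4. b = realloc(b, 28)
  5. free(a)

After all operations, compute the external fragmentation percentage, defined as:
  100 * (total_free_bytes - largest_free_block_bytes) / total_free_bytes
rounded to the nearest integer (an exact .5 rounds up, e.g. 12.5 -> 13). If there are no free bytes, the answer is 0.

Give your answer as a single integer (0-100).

Answer: 48

Derivation:
Op 1: a = malloc(15) -> a = 0; heap: [0-14 ALLOC][15-58 FREE]
Op 2: b = malloc(18) -> b = 15; heap: [0-14 ALLOC][15-32 ALLOC][33-58 FREE]
Op 3: a = realloc(a, 1) -> a = 0; heap: [0-0 ALLOC][1-14 FREE][15-32 ALLOC][33-58 FREE]
Op 4: b = realloc(b, 28) -> b = 15; heap: [0-0 ALLOC][1-14 FREE][15-42 ALLOC][43-58 FREE]
Op 5: free(a) -> (freed a); heap: [0-14 FREE][15-42 ALLOC][43-58 FREE]
Free blocks: [15 16] total_free=31 largest=16 -> 100*(31-16)/31 = 1500/31 ≈ 48.387 -> rounds to 48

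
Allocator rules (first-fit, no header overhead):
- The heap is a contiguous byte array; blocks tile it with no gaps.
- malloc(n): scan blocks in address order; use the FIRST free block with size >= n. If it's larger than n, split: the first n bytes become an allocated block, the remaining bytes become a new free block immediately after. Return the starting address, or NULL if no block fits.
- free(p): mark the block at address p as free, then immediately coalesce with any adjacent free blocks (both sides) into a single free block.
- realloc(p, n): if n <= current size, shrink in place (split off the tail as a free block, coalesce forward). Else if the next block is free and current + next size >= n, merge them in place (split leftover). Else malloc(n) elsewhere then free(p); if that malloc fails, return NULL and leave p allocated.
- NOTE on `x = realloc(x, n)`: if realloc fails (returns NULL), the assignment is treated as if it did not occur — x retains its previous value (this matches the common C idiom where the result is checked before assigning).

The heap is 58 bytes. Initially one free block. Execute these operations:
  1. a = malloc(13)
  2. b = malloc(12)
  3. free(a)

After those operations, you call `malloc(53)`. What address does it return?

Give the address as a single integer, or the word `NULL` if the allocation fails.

Op 1: a = malloc(13) -> a = 0; heap: [0-12 ALLOC][13-57 FREE]
Op 2: b = malloc(12) -> b = 13; heap: [0-12 ALLOC][13-24 ALLOC][25-57 FREE]
Op 3: free(a) -> (freed a); heap: [0-12 FREE][13-24 ALLOC][25-57 FREE]
malloc(53): first-fit scan over [0-12 FREE][13-24 ALLOC][25-57 FREE] -> NULL

Answer: NULL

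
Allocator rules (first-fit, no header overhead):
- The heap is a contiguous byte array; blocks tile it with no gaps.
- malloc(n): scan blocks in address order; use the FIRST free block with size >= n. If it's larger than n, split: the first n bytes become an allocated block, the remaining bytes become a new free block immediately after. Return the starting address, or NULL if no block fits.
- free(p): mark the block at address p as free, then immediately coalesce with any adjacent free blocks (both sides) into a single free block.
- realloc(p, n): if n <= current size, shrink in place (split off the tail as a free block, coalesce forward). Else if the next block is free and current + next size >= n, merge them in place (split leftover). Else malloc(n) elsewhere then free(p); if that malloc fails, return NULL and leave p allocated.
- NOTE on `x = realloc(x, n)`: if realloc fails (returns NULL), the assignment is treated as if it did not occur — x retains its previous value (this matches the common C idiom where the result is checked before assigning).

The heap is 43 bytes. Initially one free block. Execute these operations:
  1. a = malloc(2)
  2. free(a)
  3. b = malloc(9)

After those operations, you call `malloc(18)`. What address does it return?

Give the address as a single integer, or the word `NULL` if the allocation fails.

Op 1: a = malloc(2) -> a = 0; heap: [0-1 ALLOC][2-42 FREE]
Op 2: free(a) -> (freed a); heap: [0-42 FREE]
Op 3: b = malloc(9) -> b = 0; heap: [0-8 ALLOC][9-42 FREE]
malloc(18): first-fit scan over [0-8 ALLOC][9-42 FREE] -> 9

Answer: 9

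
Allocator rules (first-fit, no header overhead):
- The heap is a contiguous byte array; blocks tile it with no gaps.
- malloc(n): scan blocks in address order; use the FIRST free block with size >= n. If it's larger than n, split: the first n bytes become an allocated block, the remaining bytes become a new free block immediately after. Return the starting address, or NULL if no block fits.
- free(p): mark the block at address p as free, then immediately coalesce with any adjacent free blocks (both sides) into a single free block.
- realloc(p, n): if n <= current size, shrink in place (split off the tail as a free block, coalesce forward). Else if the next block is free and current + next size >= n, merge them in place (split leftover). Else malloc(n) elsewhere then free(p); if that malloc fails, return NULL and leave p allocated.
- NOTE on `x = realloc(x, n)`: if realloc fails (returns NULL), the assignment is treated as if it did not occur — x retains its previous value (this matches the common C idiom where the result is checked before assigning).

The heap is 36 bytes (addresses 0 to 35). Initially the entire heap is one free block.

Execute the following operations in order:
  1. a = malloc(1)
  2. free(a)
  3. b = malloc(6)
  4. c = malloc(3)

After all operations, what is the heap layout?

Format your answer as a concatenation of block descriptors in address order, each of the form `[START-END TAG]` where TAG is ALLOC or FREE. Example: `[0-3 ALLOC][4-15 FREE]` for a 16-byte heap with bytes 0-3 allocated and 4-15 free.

Answer: [0-5 ALLOC][6-8 ALLOC][9-35 FREE]

Derivation:
Op 1: a = malloc(1) -> a = 0; heap: [0-0 ALLOC][1-35 FREE]
Op 2: free(a) -> (freed a); heap: [0-35 FREE]
Op 3: b = malloc(6) -> b = 0; heap: [0-5 ALLOC][6-35 FREE]
Op 4: c = malloc(3) -> c = 6; heap: [0-5 ALLOC][6-8 ALLOC][9-35 FREE]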